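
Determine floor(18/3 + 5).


18/3 = 6
6 + 5 = 11
floor(11) = 11

11


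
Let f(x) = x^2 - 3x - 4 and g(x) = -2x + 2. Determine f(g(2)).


g(2) = -2
f(-2) = 1*(-2)^2 - 3*(-2) - 4 = 6

6


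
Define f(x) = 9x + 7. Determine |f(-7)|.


f(-7) = -56
|-56| = 56

56


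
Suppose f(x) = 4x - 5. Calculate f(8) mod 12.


f(8) = 27
27 mod 12 = 3

3


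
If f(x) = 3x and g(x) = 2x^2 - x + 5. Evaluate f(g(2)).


g(2) = 11
f(11) = 33

33


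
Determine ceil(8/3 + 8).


8/3 = 2.6667
2.6667 + 8 = 10.6667
ceil(10.6667) = 11

11


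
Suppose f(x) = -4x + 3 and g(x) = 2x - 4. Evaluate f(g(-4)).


g(-4) = -12
f(-12) = 51

51


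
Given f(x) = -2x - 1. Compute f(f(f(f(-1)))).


f(-1) = 1
f(1) = -3
f(-3) = 5
f(5) = -11

-11


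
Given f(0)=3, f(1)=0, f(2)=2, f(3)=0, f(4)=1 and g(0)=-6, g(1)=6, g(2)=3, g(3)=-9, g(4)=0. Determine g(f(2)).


f(2) = 2
g(2) = 3

3


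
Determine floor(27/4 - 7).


27/4 = 6.75
6.75 - 7 = -0.25
floor(-0.25) = -1

-1


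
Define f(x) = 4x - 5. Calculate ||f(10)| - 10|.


f(10) = 35
|35| = 35
|35 - 10| = 25

25


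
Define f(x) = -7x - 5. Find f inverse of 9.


Solve -7x - 5 = 9
x = (9 + 5) / (-7) = -2

-2


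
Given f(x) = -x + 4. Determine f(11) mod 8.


f(11) = -7
-7 mod 8 = 1

1


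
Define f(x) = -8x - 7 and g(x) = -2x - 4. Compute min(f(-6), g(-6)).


f(-6) = 41
g(-6) = 8
min = 8

8


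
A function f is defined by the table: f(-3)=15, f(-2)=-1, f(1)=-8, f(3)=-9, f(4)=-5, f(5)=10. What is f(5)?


Reading from the table at x = 5

10


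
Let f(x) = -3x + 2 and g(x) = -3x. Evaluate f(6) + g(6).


f(6) = -16
g(6) = -18
Sum = -34

-34


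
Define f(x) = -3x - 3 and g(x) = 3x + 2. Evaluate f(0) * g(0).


f(0) = -3
g(0) = 2
Product = -6

-6


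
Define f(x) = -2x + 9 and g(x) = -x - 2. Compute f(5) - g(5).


f(5) = -1
g(5) = -7
Difference = 6

6


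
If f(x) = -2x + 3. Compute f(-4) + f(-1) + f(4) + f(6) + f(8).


f(-4) = 11
f(-1) = 5
f(4) = -5
f(6) = -9
f(8) = -13
Sum = -11

-11


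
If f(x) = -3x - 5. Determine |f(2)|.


f(2) = -11
|-11| = 11

11


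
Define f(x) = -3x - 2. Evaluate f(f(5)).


f(5) = -17
f(-17) = 49

49


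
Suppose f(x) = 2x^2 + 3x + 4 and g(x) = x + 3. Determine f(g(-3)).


g(-3) = 0
f(0) = 2*(0)^2 + 3*(0) + 4 = 4

4


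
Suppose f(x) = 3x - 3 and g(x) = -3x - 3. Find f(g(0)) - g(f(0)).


f(g(0)) = -12
g(f(0)) = 6
Difference = -18

-18


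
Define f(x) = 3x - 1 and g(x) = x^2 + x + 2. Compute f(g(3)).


g(3) = 14
f(14) = 41

41


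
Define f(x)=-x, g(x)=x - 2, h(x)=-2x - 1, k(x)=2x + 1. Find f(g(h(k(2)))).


k(2) = 5
h(5) = -11
g(-11) = -13
f(-13) = 13

13


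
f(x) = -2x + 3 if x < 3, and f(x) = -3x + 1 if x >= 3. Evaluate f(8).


-23


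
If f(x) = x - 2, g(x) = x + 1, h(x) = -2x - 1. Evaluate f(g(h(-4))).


h(-4) = 7
g(7) = 8
f(8) = 6

6


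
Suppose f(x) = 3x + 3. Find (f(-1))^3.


0


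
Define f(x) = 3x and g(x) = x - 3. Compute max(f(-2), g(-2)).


f(-2) = -6
g(-2) = -5
max = -5

-5


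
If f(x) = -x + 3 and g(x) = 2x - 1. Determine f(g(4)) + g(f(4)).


-7


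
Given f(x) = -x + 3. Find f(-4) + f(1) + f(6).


6


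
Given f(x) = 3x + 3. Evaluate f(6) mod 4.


1


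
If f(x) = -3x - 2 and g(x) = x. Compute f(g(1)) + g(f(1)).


f(g(1)) = -5
g(f(1)) = -5
Sum = -10

-10


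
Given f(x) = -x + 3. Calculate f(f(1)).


1


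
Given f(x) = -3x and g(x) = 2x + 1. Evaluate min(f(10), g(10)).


f(10) = -30
g(10) = 21
min = -30

-30


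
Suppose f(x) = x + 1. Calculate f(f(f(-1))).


f(-1) = 0
f(0) = 1
f(1) = 2

2


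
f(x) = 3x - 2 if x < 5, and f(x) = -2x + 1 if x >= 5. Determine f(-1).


-1 satisfies x < 5
f(-1) = -5

-5


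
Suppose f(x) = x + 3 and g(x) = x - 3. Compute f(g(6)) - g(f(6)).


f(g(6)) = 6
g(f(6)) = 6
Difference = 0

0


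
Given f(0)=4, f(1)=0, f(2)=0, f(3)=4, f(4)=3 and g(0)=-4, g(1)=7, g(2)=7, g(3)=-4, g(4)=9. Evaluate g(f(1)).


f(1) = 0
g(0) = -4

-4


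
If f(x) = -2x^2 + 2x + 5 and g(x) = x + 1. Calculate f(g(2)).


-7


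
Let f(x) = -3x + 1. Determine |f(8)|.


23


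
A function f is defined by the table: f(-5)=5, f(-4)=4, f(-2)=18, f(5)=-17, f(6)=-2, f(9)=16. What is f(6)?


Reading from the table at x = 6

-2


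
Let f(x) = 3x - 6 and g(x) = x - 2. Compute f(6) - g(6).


f(6) = 12
g(6) = 4
Difference = 8

8


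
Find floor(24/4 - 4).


24/4 = 6
6 - 4 = 2
floor(2) = 2

2


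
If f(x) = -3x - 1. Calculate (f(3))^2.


f(3) = -10
(-10)^2 = 100

100


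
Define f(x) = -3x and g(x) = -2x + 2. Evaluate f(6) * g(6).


f(6) = -18
g(6) = -10
Product = 180

180


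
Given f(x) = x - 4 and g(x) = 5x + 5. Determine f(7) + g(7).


f(7) = 3
g(7) = 40
Sum = 43

43


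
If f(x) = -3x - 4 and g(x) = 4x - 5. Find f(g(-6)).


83


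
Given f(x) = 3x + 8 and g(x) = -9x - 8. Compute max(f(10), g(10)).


f(10) = 38
g(10) = -98
max = 38

38


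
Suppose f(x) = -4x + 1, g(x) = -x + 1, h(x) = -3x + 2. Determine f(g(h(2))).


h(2) = -4
g(-4) = 5
f(5) = -19

-19


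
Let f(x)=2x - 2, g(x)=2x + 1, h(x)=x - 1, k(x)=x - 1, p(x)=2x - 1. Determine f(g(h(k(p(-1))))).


p(-1) = -3
k(-3) = -4
h(-4) = -5
g(-5) = -9
f(-9) = -20

-20


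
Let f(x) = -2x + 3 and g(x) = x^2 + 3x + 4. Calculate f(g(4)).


g(4) = 32
f(32) = -61

-61


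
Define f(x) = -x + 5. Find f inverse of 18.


Solve -x + 5 = 18
x = (18 - 5) / (-1) = -13

-13


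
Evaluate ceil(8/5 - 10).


8/5 = 1.6
1.6 - 10 = -8.4
ceil(-8.4) = -8

-8


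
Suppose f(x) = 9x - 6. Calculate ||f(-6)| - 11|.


f(-6) = -60
|-60| = 60
|60 - 11| = 49

49


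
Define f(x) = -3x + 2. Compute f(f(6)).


f(6) = -16
f(-16) = 50

50


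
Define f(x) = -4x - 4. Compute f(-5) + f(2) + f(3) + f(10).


-56


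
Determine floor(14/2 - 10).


14/2 = 7
7 - 10 = -3
floor(-3) = -3

-3


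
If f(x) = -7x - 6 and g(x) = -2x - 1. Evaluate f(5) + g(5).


f(5) = -41
g(5) = -11
Sum = -52

-52


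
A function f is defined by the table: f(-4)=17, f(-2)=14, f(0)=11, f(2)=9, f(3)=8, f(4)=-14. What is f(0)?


Reading from the table at x = 0

11


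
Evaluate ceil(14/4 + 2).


6


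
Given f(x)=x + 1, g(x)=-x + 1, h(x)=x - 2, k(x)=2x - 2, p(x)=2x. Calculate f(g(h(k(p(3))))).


-6


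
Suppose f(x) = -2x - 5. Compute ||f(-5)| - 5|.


f(-5) = 5
|5| = 5
|5 - 5| = 0

0


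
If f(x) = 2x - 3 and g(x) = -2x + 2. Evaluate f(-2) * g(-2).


f(-2) = -7
g(-2) = 6
Product = -42

-42


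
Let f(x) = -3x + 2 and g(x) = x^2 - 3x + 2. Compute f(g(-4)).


g(-4) = 30
f(30) = -88

-88


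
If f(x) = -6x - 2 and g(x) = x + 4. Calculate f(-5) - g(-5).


f(-5) = 28
g(-5) = -1
Difference = 29

29


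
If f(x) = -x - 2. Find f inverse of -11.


Solve -x - 2 = -11
x = (-11 + 2) / (-1) = 9

9


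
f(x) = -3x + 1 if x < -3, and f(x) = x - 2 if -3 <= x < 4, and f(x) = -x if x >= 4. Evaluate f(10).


10 satisfies x >= 4
f(10) = -10

-10


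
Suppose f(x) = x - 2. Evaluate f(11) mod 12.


f(11) = 9
9 mod 12 = 9

9


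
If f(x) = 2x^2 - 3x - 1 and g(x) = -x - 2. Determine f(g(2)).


g(2) = -4
f(-4) = 2*(-4)^2 - 3*(-4) - 1 = 43

43


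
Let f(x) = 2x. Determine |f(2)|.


4


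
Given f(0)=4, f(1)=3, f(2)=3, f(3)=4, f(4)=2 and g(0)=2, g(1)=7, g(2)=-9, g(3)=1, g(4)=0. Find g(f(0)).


f(0) = 4
g(4) = 0

0


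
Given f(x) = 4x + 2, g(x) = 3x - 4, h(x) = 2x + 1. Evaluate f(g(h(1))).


h(1) = 3
g(3) = 5
f(5) = 22

22


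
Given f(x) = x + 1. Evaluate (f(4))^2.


f(4) = 5
(5)^2 = 25

25


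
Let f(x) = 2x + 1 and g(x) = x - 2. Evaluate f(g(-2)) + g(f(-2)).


f(g(-2)) = -7
g(f(-2)) = -5
Sum = -12

-12


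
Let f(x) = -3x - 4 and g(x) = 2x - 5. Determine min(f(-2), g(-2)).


f(-2) = 2
g(-2) = -9
min = -9

-9


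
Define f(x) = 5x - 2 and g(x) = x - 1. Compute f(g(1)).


g(1) = 0
f(0) = -2

-2


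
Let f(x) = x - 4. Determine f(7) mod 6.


f(7) = 3
3 mod 6 = 3

3


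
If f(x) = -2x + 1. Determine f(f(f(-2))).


f(-2) = 5
f(5) = -9
f(-9) = 19

19


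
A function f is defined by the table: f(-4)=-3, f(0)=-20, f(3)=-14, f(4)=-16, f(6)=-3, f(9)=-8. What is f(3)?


Reading from the table at x = 3

-14


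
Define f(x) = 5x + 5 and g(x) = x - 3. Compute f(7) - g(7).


36


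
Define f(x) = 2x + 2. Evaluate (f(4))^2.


f(4) = 10
(10)^2 = 100

100


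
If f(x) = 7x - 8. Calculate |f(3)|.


f(3) = 13
|13| = 13

13


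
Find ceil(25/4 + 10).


25/4 = 6.25
6.25 + 10 = 16.25
ceil(16.25) = 17

17


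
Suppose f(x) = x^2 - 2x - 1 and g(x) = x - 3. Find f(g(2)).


g(2) = -1
f(-1) = 1*(-1)^2 - 2*(-1) - 1 = 2

2


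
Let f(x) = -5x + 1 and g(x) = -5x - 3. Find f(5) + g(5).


f(5) = -24
g(5) = -28
Sum = -52

-52


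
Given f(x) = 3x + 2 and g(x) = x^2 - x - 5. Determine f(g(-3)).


g(-3) = 7
f(7) = 23

23


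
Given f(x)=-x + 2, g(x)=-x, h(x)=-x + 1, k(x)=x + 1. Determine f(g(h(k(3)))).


k(3) = 4
h(4) = -3
g(-3) = 3
f(3) = -1

-1


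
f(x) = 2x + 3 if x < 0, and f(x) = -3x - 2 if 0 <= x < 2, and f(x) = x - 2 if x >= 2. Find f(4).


4 satisfies x >= 2
f(4) = 2

2


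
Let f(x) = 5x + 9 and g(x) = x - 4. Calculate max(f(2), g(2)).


f(2) = 19
g(2) = -2
max = 19

19


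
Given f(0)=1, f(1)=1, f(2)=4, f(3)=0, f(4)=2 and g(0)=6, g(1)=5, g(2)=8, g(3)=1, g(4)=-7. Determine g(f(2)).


f(2) = 4
g(4) = -7

-7


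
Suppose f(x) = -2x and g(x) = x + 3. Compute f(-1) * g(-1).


f(-1) = 2
g(-1) = 2
Product = 4

4


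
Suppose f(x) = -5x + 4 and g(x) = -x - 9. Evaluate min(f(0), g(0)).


f(0) = 4
g(0) = -9
min = -9

-9


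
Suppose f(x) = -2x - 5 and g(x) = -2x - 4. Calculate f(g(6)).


g(6) = -16
f(-16) = 27

27


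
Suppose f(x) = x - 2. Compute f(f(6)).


f(6) = 4
f(4) = 2

2


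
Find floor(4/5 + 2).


4/5 = 0.8
0.8 + 2 = 2.8
floor(2.8) = 2

2


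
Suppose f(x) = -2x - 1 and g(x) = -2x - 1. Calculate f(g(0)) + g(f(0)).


f(g(0)) = 1
g(f(0)) = 1
Sum = 2

2


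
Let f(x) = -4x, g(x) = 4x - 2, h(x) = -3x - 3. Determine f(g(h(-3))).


h(-3) = 6
g(6) = 22
f(22) = -88

-88


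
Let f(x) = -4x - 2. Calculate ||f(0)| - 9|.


f(0) = -2
|-2| = 2
|2 - 9| = 7

7


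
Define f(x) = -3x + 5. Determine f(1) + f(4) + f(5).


f(1) = 2
f(4) = -7
f(5) = -10
Sum = -15

-15


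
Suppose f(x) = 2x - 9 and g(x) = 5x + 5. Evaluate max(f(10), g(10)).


f(10) = 11
g(10) = 55
max = 55

55


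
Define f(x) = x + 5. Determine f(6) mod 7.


f(6) = 11
11 mod 7 = 4

4


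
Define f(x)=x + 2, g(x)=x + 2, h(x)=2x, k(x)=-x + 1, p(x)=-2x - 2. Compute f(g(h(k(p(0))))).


p(0) = -2
k(-2) = 3
h(3) = 6
g(6) = 8
f(8) = 10

10


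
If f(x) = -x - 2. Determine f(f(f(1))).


f(1) = -3
f(-3) = 1
f(1) = -3

-3


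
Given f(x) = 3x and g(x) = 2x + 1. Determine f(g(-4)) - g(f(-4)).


f(g(-4)) = -21
g(f(-4)) = -23
Difference = 2

2


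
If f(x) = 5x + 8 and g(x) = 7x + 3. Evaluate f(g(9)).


g(9) = 66
f(66) = 338

338


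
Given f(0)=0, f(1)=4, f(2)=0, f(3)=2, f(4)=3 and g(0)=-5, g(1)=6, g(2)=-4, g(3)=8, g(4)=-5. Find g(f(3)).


f(3) = 2
g(2) = -4

-4


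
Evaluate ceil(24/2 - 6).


24/2 = 12
12 - 6 = 6
ceil(6) = 6

6


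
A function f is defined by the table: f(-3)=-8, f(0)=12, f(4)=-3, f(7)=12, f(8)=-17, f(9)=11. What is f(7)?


Reading from the table at x = 7

12


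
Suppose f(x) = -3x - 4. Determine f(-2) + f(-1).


f(-2) = 2
f(-1) = -1
Sum = 1

1


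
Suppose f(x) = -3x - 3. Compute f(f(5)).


f(5) = -18
f(-18) = 51

51


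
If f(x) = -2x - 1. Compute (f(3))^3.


f(3) = -7
(-7)^3 = -343

-343


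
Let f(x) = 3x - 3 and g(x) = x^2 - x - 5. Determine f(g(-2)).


0


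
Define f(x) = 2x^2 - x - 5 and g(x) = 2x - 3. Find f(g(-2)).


g(-2) = -7
f(-7) = 2*(-7)^2 - 1*(-7) - 5 = 100

100


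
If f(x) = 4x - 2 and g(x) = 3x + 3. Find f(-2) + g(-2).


f(-2) = -10
g(-2) = -3
Sum = -13

-13


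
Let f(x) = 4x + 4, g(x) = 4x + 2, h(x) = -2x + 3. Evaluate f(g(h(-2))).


h(-2) = 7
g(7) = 30
f(30) = 124

124


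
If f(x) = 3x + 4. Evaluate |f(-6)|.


f(-6) = -14
|-14| = 14

14


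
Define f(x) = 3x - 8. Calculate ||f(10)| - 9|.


13


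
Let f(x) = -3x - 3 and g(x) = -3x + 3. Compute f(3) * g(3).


f(3) = -12
g(3) = -6
Product = 72

72


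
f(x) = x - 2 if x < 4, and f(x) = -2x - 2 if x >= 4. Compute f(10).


10 satisfies x >= 4
f(10) = -22

-22


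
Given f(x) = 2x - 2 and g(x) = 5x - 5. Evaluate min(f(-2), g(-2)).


f(-2) = -6
g(-2) = -15
min = -15

-15


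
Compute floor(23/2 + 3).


23/2 = 11.5
11.5 + 3 = 14.5
floor(14.5) = 14

14


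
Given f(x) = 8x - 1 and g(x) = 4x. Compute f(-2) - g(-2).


-9


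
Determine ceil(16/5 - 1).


16/5 = 3.2
3.2 - 1 = 2.2
ceil(2.2) = 3

3


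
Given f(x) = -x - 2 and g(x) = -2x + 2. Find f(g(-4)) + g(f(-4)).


f(g(-4)) = -12
g(f(-4)) = -2
Sum = -14

-14


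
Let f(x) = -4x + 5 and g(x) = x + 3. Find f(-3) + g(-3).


17


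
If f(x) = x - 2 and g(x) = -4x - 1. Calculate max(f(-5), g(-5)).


f(-5) = -7
g(-5) = 19
max = 19

19


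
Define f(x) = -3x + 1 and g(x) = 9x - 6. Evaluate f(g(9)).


g(9) = 75
f(75) = -224

-224


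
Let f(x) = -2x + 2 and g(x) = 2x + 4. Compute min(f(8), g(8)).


f(8) = -14
g(8) = 20
min = -14

-14


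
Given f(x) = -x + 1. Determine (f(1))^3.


f(1) = 0
(0)^3 = 0

0


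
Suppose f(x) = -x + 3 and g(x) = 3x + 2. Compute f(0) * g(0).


f(0) = 3
g(0) = 2
Product = 6

6


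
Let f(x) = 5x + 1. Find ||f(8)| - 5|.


36


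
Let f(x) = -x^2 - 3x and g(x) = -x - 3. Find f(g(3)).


g(3) = -6
f(-6) = (-1)*(-6)^2 - 3*(-6) = -18

-18


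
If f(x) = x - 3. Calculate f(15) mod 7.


f(15) = 12
12 mod 7 = 5

5


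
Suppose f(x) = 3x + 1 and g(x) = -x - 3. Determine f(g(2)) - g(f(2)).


f(g(2)) = -14
g(f(2)) = -10
Difference = -4

-4


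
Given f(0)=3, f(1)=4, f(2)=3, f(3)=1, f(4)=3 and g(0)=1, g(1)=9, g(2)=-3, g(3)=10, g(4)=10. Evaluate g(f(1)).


f(1) = 4
g(4) = 10

10


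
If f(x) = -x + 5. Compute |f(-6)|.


f(-6) = 11
|11| = 11

11


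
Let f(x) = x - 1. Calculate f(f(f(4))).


f(4) = 3
f(3) = 2
f(2) = 1

1


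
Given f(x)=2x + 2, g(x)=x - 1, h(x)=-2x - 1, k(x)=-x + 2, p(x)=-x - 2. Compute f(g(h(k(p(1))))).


p(1) = -3
k(-3) = 5
h(5) = -11
g(-11) = -12
f(-12) = -22

-22


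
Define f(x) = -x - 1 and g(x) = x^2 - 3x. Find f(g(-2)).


g(-2) = 10
f(10) = -11

-11


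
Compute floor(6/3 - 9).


6/3 = 2
2 - 9 = -7
floor(-7) = -7

-7


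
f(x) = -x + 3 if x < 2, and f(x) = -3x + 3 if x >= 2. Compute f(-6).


-6 satisfies x < 2
f(-6) = 9

9


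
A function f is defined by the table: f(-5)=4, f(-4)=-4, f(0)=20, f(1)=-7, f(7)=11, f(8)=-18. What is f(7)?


11


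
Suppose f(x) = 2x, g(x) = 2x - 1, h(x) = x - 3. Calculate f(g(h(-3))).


h(-3) = -6
g(-6) = -13
f(-13) = -26

-26


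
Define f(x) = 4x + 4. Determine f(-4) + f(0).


-8


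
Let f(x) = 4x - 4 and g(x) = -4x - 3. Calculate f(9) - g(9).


f(9) = 32
g(9) = -39
Difference = 71

71


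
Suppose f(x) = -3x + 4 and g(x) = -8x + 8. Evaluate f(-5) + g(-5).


f(-5) = 19
g(-5) = 48
Sum = 67

67


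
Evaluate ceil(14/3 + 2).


7


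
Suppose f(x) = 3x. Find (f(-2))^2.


f(-2) = -6
(-6)^2 = 36

36


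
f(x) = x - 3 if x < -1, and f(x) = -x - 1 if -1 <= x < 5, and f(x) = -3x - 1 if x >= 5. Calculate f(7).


7 satisfies x >= 5
f(7) = -22

-22


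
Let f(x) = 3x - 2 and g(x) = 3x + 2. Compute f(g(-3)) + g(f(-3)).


-54


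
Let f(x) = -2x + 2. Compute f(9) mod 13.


10


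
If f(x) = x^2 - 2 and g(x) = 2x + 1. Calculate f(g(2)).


g(2) = 5
f(5) = 1*(5)^2 - 2 = 23

23


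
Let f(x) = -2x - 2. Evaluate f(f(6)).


26


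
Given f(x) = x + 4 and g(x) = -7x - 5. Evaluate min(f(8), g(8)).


f(8) = 12
g(8) = -61
min = -61

-61


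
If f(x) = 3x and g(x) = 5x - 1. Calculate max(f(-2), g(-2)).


f(-2) = -6
g(-2) = -11
max = -6

-6


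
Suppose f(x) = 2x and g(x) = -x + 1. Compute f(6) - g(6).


f(6) = 12
g(6) = -5
Difference = 17

17


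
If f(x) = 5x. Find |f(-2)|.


f(-2) = -10
|-10| = 10

10


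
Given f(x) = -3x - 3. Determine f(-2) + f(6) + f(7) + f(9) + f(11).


f(-2) = 3
f(6) = -21
f(7) = -24
f(9) = -30
f(11) = -36
Sum = -108

-108


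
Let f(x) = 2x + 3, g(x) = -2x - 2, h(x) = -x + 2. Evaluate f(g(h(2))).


h(2) = 0
g(0) = -2
f(-2) = -1

-1


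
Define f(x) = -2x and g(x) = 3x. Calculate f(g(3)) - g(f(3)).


f(g(3)) = -18
g(f(3)) = -18
Difference = 0

0


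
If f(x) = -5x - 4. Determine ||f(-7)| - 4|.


27


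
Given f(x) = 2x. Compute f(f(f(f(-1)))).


f(-1) = -2
f(-2) = -4
f(-4) = -8
f(-8) = -16

-16


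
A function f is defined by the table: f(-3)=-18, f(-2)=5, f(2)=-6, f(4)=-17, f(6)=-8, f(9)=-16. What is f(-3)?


Reading from the table at x = -3

-18


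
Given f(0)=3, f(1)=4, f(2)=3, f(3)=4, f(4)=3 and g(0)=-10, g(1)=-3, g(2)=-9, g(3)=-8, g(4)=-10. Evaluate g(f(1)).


f(1) = 4
g(4) = -10

-10


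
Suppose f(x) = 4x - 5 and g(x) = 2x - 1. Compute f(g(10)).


g(10) = 19
f(19) = 71

71


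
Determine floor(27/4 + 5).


11


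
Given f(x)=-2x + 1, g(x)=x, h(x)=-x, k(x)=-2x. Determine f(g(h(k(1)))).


k(1) = -2
h(-2) = 2
g(2) = 2
f(2) = -3

-3


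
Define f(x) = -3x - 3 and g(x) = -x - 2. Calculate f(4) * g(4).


f(4) = -15
g(4) = -6
Product = 90

90


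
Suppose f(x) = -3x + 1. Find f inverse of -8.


Solve -3x + 1 = -8
x = (-8 - 1) / (-3) = 3

3


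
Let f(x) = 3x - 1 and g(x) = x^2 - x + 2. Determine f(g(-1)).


11


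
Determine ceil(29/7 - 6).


-1


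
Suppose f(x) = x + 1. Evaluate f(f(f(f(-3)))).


f(-3) = -2
f(-2) = -1
f(-1) = 0
f(0) = 1

1


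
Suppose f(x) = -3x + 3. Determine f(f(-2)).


f(-2) = 9
f(9) = -24

-24


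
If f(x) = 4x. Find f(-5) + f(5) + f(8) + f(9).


f(-5) = -20
f(5) = 20
f(8) = 32
f(9) = 36
Sum = 68

68


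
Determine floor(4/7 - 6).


4/7 = 0.5714
0.5714 - 6 = -5.4286
floor(-5.4286) = -6

-6


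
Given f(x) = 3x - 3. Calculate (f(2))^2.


f(2) = 3
(3)^2 = 9

9


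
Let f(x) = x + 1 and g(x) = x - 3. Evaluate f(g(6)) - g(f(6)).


f(g(6)) = 4
g(f(6)) = 4
Difference = 0

0


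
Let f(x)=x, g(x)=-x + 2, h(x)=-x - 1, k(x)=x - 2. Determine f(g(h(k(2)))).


k(2) = 0
h(0) = -1
g(-1) = 3
f(3) = 3

3


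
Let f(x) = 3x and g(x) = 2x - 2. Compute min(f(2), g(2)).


f(2) = 6
g(2) = 2
min = 2

2


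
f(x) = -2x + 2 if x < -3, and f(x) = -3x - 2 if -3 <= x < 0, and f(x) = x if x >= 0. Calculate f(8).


8 satisfies x >= 0
f(8) = 8

8


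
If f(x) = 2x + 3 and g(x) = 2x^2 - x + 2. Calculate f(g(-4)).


g(-4) = 38
f(38) = 79

79


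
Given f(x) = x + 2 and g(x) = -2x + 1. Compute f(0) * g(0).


f(0) = 2
g(0) = 1
Product = 2

2


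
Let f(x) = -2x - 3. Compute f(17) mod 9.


f(17) = -37
-37 mod 9 = 8

8


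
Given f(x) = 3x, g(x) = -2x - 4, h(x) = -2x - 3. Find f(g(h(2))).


h(2) = -7
g(-7) = 10
f(10) = 30

30


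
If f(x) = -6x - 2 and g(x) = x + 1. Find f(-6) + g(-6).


f(-6) = 34
g(-6) = -5
Sum = 29

29


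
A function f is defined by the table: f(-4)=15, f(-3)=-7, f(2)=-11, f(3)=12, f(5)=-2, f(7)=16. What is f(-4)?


Reading from the table at x = -4

15


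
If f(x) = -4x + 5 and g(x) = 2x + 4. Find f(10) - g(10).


f(10) = -35
g(10) = 24
Difference = -59

-59


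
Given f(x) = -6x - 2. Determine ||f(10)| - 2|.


f(10) = -62
|-62| = 62
|62 - 2| = 60

60


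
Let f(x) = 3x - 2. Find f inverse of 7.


Solve 3x - 2 = 7
x = (7 + 2) / 3 = 3

3


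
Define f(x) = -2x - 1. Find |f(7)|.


15


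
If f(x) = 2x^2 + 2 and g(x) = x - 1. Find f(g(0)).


4


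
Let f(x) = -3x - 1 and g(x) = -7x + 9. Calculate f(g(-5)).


g(-5) = 44
f(44) = -133

-133


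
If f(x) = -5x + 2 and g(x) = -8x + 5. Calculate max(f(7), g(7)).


f(7) = -33
g(7) = -51
max = -33

-33


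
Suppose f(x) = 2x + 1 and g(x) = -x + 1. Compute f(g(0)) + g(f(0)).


f(g(0)) = 3
g(f(0)) = 0
Sum = 3

3


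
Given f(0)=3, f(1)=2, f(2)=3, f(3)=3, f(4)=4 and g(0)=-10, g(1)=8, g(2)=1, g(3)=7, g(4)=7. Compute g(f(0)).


f(0) = 3
g(3) = 7

7


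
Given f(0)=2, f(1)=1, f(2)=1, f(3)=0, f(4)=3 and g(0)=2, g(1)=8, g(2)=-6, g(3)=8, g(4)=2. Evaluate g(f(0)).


f(0) = 2
g(2) = -6

-6


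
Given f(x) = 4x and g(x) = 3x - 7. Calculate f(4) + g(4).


f(4) = 16
g(4) = 5
Sum = 21

21


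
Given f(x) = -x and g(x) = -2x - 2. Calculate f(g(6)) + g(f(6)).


f(g(6)) = 14
g(f(6)) = 10
Sum = 24

24


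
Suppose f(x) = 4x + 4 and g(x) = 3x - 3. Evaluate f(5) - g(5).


f(5) = 24
g(5) = 12
Difference = 12

12


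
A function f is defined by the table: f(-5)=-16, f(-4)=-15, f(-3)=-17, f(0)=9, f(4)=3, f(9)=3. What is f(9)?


Reading from the table at x = 9

3


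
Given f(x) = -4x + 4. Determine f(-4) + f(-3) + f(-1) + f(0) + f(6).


f(-4) = 20
f(-3) = 16
f(-1) = 8
f(0) = 4
f(6) = -20
Sum = 28

28


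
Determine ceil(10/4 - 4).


10/4 = 2.5
2.5 - 4 = -1.5
ceil(-1.5) = -1

-1


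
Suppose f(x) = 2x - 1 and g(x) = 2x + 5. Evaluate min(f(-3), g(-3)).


f(-3) = -7
g(-3) = -1
min = -7

-7


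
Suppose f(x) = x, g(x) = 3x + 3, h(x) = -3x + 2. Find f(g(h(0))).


h(0) = 2
g(2) = 9
f(9) = 9

9


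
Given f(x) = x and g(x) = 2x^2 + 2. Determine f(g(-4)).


g(-4) = 34
f(34) = 34

34


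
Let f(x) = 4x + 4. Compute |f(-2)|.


f(-2) = -4
|-4| = 4

4


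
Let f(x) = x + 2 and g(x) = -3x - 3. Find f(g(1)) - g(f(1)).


f(g(1)) = -4
g(f(1)) = -12
Difference = 8

8


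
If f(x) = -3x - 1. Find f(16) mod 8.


f(16) = -49
-49 mod 8 = 7

7


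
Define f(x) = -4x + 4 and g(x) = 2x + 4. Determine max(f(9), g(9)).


f(9) = -32
g(9) = 22
max = 22

22


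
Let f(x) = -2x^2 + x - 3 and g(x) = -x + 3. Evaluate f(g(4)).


g(4) = -1
f(-1) = (-2)*(-1)^2 + 1*(-1) - 3 = -6

-6


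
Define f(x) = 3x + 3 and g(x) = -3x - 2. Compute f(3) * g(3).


f(3) = 12
g(3) = -11
Product = -132

-132


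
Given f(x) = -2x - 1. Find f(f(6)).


f(6) = -13
f(-13) = 25

25


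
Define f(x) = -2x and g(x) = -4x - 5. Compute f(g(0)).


g(0) = -5
f(-5) = 10

10


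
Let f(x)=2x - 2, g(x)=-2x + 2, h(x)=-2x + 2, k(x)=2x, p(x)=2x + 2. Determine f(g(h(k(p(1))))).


p(1) = 4
k(4) = 8
h(8) = -14
g(-14) = 30
f(30) = 58

58


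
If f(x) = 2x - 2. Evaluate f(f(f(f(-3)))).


f(-3) = -8
f(-8) = -18
f(-18) = -38
f(-38) = -78

-78


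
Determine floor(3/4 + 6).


3/4 = 0.75
0.75 + 6 = 6.75
floor(6.75) = 6

6


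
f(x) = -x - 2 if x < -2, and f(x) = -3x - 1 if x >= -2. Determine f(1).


-4


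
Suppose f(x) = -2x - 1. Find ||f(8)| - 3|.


14


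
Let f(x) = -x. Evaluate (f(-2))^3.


f(-2) = 2
(2)^3 = 8

8


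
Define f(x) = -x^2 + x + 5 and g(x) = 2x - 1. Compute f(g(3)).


g(3) = 5
f(5) = (-1)*(5)^2 + 1*(5) + 5 = -15

-15


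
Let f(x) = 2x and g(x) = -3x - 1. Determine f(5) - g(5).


f(5) = 10
g(5) = -16
Difference = 26

26


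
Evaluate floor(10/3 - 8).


10/3 = 3.3333
3.3333 - 8 = -4.6667
floor(-4.6667) = -5

-5


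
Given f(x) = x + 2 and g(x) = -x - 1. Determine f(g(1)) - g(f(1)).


f(g(1)) = 0
g(f(1)) = -4
Difference = 4

4


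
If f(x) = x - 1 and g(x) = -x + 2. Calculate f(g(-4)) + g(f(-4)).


f(g(-4)) = 5
g(f(-4)) = 7
Sum = 12

12


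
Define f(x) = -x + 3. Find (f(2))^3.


f(2) = 1
(1)^3 = 1

1


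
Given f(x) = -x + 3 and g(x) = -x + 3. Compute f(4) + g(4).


f(4) = -1
g(4) = -1
Sum = -2

-2


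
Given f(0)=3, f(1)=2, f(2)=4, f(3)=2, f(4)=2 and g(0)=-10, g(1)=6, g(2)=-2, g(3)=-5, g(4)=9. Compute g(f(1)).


f(1) = 2
g(2) = -2

-2


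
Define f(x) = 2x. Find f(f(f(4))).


f(4) = 8
f(8) = 16
f(16) = 32

32


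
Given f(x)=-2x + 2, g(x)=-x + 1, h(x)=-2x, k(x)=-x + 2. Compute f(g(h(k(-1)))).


k(-1) = 3
h(3) = -6
g(-6) = 7
f(7) = -12

-12


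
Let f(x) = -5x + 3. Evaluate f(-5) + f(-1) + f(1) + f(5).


f(-5) = 28
f(-1) = 8
f(1) = -2
f(5) = -22
Sum = 12

12


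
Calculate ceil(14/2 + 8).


14/2 = 7
7 + 8 = 15
ceil(15) = 15

15


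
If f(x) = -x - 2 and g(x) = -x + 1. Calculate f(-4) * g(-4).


10


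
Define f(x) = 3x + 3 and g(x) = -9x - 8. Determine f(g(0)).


g(0) = -8
f(-8) = -21

-21


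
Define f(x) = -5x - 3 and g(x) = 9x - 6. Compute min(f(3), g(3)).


f(3) = -18
g(3) = 21
min = -18

-18


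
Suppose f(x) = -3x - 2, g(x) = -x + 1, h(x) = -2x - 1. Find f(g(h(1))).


h(1) = -3
g(-3) = 4
f(4) = -14

-14


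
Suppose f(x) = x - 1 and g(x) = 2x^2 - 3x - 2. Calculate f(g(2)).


g(2) = 0
f(0) = -1

-1


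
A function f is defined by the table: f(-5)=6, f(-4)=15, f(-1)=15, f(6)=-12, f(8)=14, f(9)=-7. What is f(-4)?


Reading from the table at x = -4

15


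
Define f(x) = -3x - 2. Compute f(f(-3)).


f(-3) = 7
f(7) = -23

-23


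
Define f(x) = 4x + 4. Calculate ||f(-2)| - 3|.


f(-2) = -4
|-4| = 4
|4 - 3| = 1

1


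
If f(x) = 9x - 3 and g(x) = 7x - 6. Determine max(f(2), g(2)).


15


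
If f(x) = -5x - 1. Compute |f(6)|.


f(6) = -31
|-31| = 31

31


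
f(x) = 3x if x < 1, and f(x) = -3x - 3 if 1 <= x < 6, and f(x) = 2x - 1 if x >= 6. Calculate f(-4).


-4 satisfies x < 1
f(-4) = -12

-12


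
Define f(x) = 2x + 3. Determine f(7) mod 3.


f(7) = 17
17 mod 3 = 2

2


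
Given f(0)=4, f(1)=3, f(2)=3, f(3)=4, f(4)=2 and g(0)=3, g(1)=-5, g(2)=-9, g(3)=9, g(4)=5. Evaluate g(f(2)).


9


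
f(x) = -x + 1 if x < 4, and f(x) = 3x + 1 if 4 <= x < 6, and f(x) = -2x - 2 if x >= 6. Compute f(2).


-1


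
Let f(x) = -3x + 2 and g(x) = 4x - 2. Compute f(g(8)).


g(8) = 30
f(30) = -88

-88


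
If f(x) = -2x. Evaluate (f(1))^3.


f(1) = -2
(-2)^3 = -8

-8


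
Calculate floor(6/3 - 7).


6/3 = 2
2 - 7 = -5
floor(-5) = -5

-5


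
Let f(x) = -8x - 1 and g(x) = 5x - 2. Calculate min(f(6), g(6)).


f(6) = -49
g(6) = 28
min = -49

-49


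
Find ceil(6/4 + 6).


8


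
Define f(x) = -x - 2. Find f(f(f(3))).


f(3) = -5
f(-5) = 3
f(3) = -5

-5


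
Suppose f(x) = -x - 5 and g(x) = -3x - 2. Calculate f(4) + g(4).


f(4) = -9
g(4) = -14
Sum = -23

-23


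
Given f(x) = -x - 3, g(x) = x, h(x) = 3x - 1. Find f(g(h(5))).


h(5) = 14
g(14) = 14
f(14) = -17

-17


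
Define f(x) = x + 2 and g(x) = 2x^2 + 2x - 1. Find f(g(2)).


g(2) = 11
f(11) = 13

13


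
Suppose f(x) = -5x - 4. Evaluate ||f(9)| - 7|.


f(9) = -49
|-49| = 49
|49 - 7| = 42

42


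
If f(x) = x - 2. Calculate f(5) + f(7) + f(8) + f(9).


f(5) = 3
f(7) = 5
f(8) = 6
f(9) = 7
Sum = 21

21


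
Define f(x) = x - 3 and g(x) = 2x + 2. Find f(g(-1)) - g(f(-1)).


f(g(-1)) = -3
g(f(-1)) = -6
Difference = 3

3


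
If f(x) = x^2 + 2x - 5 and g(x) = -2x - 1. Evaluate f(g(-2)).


g(-2) = 3
f(3) = 1*(3)^2 + 2*(3) - 5 = 10

10


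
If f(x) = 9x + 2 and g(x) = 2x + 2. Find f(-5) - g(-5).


f(-5) = -43
g(-5) = -8
Difference = -35

-35


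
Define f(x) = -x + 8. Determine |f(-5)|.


f(-5) = 13
|13| = 13

13


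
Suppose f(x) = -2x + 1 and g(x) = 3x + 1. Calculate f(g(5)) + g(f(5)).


f(g(5)) = -31
g(f(5)) = -26
Sum = -57

-57


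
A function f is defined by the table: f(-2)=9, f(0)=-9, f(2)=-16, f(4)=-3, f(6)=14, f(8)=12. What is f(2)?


Reading from the table at x = 2

-16


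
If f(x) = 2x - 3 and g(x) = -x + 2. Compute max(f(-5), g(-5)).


f(-5) = -13
g(-5) = 7
max = 7

7


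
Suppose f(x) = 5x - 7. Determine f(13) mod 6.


f(13) = 58
58 mod 6 = 4

4


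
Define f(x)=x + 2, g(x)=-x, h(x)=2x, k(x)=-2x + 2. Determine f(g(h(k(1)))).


k(1) = 0
h(0) = 0
g(0) = 0
f(0) = 2

2


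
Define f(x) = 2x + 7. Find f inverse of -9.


Solve 2x + 7 = -9
x = (-9 - 7) / 2 = -8

-8


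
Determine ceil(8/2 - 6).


8/2 = 4
4 - 6 = -2
ceil(-2) = -2

-2


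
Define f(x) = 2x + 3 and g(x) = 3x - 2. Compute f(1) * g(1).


f(1) = 5
g(1) = 1
Product = 5

5


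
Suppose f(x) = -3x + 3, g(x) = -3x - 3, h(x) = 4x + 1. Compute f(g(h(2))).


h(2) = 9
g(9) = -30
f(-30) = 93

93


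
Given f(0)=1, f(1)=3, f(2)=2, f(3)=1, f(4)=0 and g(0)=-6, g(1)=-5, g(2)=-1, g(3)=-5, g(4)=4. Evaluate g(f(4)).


f(4) = 0
g(0) = -6

-6


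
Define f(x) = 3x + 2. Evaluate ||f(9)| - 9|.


20


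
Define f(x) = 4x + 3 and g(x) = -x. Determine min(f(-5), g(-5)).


f(-5) = -17
g(-5) = 5
min = -17

-17


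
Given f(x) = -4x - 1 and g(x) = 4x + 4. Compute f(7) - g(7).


f(7) = -29
g(7) = 32
Difference = -61

-61


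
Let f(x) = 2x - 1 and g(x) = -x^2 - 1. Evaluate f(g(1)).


-5


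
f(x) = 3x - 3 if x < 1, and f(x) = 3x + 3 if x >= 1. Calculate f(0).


0 satisfies x < 1
f(0) = -3

-3


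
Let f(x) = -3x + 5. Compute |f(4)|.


f(4) = -7
|-7| = 7

7


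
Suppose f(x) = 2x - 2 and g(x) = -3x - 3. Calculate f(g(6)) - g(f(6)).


f(g(6)) = -44
g(f(6)) = -33
Difference = -11

-11


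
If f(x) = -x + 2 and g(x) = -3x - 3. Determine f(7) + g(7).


-29


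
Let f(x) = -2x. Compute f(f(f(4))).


f(4) = -8
f(-8) = 16
f(16) = -32

-32


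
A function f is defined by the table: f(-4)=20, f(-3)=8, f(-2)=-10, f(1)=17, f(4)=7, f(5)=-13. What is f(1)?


17


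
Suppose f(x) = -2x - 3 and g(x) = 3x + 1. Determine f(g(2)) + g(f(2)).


f(g(2)) = -17
g(f(2)) = -20
Sum = -37

-37


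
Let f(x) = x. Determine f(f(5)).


f(5) = 5
f(5) = 5

5


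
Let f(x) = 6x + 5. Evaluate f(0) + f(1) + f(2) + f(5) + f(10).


f(0) = 5
f(1) = 11
f(2) = 17
f(5) = 35
f(10) = 65
Sum = 133

133


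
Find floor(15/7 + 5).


15/7 = 2.1429
2.1429 + 5 = 7.1429
floor(7.1429) = 7

7


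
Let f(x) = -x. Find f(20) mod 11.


f(20) = -20
-20 mod 11 = 2

2


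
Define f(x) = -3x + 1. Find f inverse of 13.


Solve -3x + 1 = 13
x = (13 - 1) / (-3) = -4

-4


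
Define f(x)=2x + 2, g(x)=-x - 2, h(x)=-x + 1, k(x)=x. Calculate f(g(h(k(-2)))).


k(-2) = -2
h(-2) = 3
g(3) = -5
f(-5) = -8

-8


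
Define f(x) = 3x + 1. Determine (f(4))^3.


f(4) = 13
(13)^3 = 2197

2197


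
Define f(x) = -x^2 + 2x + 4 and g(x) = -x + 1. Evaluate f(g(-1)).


g(-1) = 2
f(2) = (-1)*(2)^2 + 2*(2) + 4 = 4

4


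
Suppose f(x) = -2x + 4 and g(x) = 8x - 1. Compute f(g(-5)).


g(-5) = -41
f(-41) = 86

86


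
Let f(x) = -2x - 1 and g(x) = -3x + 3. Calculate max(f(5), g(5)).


-11


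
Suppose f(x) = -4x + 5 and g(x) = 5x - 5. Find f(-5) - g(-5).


f(-5) = 25
g(-5) = -30
Difference = 55

55


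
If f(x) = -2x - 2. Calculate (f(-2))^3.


8


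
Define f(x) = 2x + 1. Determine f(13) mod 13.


f(13) = 27
27 mod 13 = 1

1


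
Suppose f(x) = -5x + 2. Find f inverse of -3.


Solve -5x + 2 = -3
x = (-3 - 2) / (-5) = 1

1


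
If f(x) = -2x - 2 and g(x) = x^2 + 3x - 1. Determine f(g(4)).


g(4) = 27
f(27) = -56

-56


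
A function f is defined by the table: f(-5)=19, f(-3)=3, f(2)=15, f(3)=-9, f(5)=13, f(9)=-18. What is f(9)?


Reading from the table at x = 9

-18


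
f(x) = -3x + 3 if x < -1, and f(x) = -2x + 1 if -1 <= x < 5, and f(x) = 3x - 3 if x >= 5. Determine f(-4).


-4 satisfies x < -1
f(-4) = 15

15


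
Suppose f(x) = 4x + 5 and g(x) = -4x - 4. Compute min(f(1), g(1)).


f(1) = 9
g(1) = -8
min = -8

-8


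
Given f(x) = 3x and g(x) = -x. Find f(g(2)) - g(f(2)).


f(g(2)) = -6
g(f(2)) = -6
Difference = 0

0


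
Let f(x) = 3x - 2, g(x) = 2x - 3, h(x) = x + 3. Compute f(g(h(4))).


h(4) = 7
g(7) = 11
f(11) = 31

31


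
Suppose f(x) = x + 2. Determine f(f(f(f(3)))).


f(3) = 5
f(5) = 7
f(7) = 9
f(9) = 11

11


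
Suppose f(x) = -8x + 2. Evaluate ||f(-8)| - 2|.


f(-8) = 66
|66| = 66
|66 - 2| = 64

64


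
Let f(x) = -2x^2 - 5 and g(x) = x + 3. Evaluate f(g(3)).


-77


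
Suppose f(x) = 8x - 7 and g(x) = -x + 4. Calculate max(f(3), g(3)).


f(3) = 17
g(3) = 1
max = 17

17


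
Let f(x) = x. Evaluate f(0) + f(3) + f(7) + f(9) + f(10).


f(0) = 0
f(3) = 3
f(7) = 7
f(9) = 9
f(10) = 10
Sum = 29

29


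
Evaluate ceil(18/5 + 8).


18/5 = 3.6
3.6 + 8 = 11.6
ceil(11.6) = 12

12


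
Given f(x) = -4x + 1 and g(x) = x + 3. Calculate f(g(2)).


g(2) = 5
f(5) = -19

-19


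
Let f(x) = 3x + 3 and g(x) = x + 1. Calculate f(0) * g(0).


3


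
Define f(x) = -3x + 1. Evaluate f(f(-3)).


f(-3) = 10
f(10) = -29

-29


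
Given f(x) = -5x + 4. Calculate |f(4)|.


f(4) = -16
|-16| = 16

16


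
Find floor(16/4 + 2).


16/4 = 4
4 + 2 = 6
floor(6) = 6

6


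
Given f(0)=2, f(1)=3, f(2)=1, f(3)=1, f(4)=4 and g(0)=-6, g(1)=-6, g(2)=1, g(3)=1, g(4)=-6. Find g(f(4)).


f(4) = 4
g(4) = -6

-6


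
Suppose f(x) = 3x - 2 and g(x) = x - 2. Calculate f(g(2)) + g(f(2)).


f(g(2)) = -2
g(f(2)) = 2
Sum = 0

0


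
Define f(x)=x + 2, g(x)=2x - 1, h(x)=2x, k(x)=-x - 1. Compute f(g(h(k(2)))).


k(2) = -3
h(-3) = -6
g(-6) = -13
f(-13) = -11

-11


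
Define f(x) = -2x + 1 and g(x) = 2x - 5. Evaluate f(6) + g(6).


f(6) = -11
g(6) = 7
Sum = -4

-4


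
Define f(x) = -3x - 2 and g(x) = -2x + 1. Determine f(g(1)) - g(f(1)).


f(g(1)) = 1
g(f(1)) = 11
Difference = -10

-10


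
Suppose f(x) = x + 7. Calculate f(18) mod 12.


f(18) = 25
25 mod 12 = 1

1


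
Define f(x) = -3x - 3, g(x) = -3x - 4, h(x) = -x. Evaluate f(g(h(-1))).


h(-1) = 1
g(1) = -7
f(-7) = 18

18


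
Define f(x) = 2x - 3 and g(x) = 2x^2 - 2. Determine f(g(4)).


g(4) = 30
f(30) = 57

57


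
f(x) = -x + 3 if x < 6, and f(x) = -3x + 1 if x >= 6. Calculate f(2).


2 satisfies x < 6
f(2) = 1

1


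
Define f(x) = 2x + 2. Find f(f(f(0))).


14


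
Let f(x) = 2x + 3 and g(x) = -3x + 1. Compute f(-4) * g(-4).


f(-4) = -5
g(-4) = 13
Product = -65

-65


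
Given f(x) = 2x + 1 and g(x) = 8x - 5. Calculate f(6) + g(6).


56


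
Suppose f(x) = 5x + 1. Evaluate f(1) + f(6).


f(1) = 6
f(6) = 31
Sum = 37

37


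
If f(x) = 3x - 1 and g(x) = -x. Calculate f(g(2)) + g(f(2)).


f(g(2)) = -7
g(f(2)) = -5
Sum = -12

-12


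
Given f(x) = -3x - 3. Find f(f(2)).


f(2) = -9
f(-9) = 24

24


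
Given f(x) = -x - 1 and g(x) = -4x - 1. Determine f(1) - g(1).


f(1) = -2
g(1) = -5
Difference = 3

3


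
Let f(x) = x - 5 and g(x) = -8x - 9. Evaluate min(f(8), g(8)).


f(8) = 3
g(8) = -73
min = -73

-73


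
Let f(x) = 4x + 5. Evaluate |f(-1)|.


f(-1) = 1
|1| = 1

1


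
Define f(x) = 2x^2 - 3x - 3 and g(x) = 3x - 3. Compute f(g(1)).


g(1) = 0
f(0) = 2*(0)^2 - 3*(0) - 3 = -3

-3


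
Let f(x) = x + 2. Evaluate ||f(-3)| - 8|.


f(-3) = -1
|-1| = 1
|1 - 8| = 7

7


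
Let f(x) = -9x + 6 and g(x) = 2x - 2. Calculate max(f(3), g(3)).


f(3) = -21
g(3) = 4
max = 4

4


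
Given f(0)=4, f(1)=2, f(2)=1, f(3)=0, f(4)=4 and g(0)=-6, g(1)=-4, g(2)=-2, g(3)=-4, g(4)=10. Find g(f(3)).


f(3) = 0
g(0) = -6

-6


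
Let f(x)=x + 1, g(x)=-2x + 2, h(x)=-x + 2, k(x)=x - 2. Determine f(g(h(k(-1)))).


k(-1) = -3
h(-3) = 5
g(5) = -8
f(-8) = -7

-7


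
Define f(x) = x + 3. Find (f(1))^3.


f(1) = 4
(4)^3 = 64

64


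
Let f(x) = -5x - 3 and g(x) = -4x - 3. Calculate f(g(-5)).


-88


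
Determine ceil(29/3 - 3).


29/3 = 9.6667
9.6667 - 3 = 6.6667
ceil(6.6667) = 7

7


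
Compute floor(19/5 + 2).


19/5 = 3.8
3.8 + 2 = 5.8
floor(5.8) = 5

5


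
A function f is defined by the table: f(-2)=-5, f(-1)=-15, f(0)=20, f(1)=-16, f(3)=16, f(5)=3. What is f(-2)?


Reading from the table at x = -2

-5


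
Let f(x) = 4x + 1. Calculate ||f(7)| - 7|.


f(7) = 29
|29| = 29
|29 - 7| = 22

22


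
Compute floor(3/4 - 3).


3/4 = 0.75
0.75 - 3 = -2.25
floor(-2.25) = -3

-3


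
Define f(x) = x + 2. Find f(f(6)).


f(6) = 8
f(8) = 10

10


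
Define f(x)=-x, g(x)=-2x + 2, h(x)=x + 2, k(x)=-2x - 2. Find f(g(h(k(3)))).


k(3) = -8
h(-8) = -6
g(-6) = 14
f(14) = -14

-14


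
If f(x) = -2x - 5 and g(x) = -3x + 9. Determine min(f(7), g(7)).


f(7) = -19
g(7) = -12
min = -19

-19


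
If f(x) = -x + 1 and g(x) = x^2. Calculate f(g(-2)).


g(-2) = 4
f(4) = -3

-3


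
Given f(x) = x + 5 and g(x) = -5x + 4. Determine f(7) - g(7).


f(7) = 12
g(7) = -31
Difference = 43

43


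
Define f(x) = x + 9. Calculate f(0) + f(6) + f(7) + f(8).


f(0) = 9
f(6) = 15
f(7) = 16
f(8) = 17
Sum = 57

57


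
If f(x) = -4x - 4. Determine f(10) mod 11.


f(10) = -44
-44 mod 11 = 0

0


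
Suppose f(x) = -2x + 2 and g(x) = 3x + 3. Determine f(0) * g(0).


6


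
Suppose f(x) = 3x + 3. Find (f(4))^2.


f(4) = 15
(15)^2 = 225

225


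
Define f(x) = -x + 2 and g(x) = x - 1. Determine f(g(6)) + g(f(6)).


f(g(6)) = -3
g(f(6)) = -5
Sum = -8

-8


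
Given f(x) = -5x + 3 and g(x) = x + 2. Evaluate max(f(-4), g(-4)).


f(-4) = 23
g(-4) = -2
max = 23

23


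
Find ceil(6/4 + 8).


6/4 = 1.5
1.5 + 8 = 9.5
ceil(9.5) = 10

10


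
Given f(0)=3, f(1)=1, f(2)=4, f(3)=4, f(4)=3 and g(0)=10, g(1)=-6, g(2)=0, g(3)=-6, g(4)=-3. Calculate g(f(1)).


f(1) = 1
g(1) = -6

-6


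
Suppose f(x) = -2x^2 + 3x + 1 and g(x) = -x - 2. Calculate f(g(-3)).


g(-3) = 1
f(1) = (-2)*(1)^2 + 3*(1) + 1 = 2

2


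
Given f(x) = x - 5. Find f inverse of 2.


7


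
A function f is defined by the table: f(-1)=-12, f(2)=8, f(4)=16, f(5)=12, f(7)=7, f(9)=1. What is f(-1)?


Reading from the table at x = -1

-12


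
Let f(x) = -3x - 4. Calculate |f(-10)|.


f(-10) = 26
|26| = 26

26


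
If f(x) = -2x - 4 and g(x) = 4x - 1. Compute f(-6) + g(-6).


f(-6) = 8
g(-6) = -25
Sum = -17

-17


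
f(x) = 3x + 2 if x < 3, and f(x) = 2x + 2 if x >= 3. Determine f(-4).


-4 satisfies x < 3
f(-4) = -10

-10


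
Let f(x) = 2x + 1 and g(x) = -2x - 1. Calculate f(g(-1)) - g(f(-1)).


f(g(-1)) = 3
g(f(-1)) = 1
Difference = 2

2


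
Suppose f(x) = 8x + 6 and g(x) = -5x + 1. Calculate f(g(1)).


g(1) = -4
f(-4) = -26

-26


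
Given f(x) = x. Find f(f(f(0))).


0


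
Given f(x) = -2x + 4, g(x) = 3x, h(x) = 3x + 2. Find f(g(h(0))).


h(0) = 2
g(2) = 6
f(6) = -8

-8


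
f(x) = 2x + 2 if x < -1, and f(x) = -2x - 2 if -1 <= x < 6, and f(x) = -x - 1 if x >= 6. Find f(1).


1 satisfies -1 <= x < 6
f(1) = -4

-4


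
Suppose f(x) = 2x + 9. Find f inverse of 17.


Solve 2x + 9 = 17
x = (17 - 9) / 2 = 4

4


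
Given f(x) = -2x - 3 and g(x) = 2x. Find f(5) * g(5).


f(5) = -13
g(5) = 10
Product = -130

-130


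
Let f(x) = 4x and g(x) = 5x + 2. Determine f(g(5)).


g(5) = 27
f(27) = 108

108


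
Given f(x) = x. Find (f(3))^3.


f(3) = 3
(3)^3 = 27

27
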